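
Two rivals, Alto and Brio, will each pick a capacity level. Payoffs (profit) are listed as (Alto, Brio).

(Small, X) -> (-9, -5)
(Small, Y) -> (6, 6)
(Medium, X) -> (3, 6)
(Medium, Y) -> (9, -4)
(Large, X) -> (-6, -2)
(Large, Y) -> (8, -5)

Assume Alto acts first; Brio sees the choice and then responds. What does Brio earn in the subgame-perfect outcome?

6

Work backward from Brio's decision.
- Small → Brio plays Y (best of -5, 6); Alto gets 6.
- Medium → Brio plays X (best of 6, -4); Alto gets 3.
- Large → Brio plays X (best of -2, -5); Alto gets -6.
Maximizing over 6, 3, -6, Alto chooses Small. Subgame-perfect outcome: (Small, Y) with payoffs (6, 6).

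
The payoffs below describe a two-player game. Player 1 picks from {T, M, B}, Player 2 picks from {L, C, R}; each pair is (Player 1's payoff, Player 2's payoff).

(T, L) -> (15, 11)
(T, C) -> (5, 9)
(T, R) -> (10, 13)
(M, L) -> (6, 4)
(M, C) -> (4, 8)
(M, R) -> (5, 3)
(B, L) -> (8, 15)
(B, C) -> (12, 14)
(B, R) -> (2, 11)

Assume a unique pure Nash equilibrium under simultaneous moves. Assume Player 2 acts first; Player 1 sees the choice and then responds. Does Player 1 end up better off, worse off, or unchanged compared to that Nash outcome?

better off

Work backward from Player 1's decision.
- L: BR = T, leader payoff 11.
- C: BR = B, leader payoff 14.
- R: BR = T, leader payoff 13.
Among 11, 14, 13, the best is 14 at C. Subgame-perfect outcome: (B, C) with payoffs (12, 14).
For the simultaneous game, intersect best replies.
Player 1's best replies: L→T; C→B; R→T.
Player 2's best replies: T→R; M→C; B→L.
The unique mutual best reply is (T, R), giving (10, 13).
Player 1 earns 12 sequentially versus 10 at the Nash outcome: better off.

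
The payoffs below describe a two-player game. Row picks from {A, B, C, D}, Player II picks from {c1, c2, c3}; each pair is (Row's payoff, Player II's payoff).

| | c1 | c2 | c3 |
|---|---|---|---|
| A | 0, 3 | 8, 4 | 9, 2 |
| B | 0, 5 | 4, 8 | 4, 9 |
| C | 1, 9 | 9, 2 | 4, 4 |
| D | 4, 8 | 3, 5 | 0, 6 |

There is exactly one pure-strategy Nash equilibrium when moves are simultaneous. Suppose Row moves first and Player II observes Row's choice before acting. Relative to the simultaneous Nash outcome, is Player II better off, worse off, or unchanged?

Backward induction with Row moving first.
- A: BR = c2, leader payoff 8.
- B: BR = c3, leader payoff 4.
- C: BR = c1, leader payoff 1.
- D: BR = c1, leader payoff 4.
Row's induced payoffs are 8, 4, 1, 4, so Row commits to A. Subgame-perfect outcome: (A, c2) with payoffs (8, 4).
For the simultaneous game, intersect best replies.
Row's best replies: c1→D; c2→C; c3→A.
Player II's best replies: A→c2; B→c3; C→c1; D→c1.
Only (D, c1) has each player best-responding; Nash payoffs (4, 8).
Player II earns 4 sequentially versus 8 at the Nash outcome: worse off.

worse off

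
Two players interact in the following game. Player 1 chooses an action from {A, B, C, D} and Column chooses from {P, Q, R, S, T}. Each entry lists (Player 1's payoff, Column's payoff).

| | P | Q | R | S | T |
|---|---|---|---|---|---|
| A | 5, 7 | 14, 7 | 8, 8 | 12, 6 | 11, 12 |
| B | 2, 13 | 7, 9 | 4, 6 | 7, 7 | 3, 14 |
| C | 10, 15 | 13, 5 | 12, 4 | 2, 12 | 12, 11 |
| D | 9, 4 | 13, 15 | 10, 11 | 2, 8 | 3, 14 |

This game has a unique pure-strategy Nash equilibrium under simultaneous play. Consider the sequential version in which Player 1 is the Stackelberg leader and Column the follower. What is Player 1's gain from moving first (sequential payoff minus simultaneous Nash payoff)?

Work backward from Column's decision.
- A → Column plays T (best of 7, 7, 8, 6, 12); Player 1 gets 11.
- B → Column plays T (best of 13, 9, 6, 7, 14); Player 1 gets 3.
- C → Column plays P (best of 15, 5, 4, 12, 11); Player 1 gets 10.
- D → Column plays Q (best of 4, 15, 11, 8, 14); Player 1 gets 13.
Player 1's induced payoffs are 11, 3, 10, 13, so Player 1 commits to D. Subgame-perfect outcome: (D, Q) with payoffs (13, 15).
Under simultaneous play:
Player 1's best replies: P→C; Q→A; R→C; S→A; T→C.
Column's best replies: A→T; B→T; C→P; D→Q.
Only (C, P) has each player best-responding; Nash payoffs (10, 15).
Player 1's commitment gain: 13 − 10 = 3.

3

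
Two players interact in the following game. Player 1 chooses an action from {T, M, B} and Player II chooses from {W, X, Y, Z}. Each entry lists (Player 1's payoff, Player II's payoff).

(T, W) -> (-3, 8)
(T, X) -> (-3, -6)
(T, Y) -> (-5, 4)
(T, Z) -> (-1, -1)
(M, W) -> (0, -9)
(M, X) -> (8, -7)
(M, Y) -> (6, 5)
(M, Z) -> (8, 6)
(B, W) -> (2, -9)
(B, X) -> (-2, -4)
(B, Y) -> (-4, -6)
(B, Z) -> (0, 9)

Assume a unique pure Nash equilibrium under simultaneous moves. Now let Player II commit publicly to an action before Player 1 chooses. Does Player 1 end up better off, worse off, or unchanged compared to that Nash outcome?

Player 1 best-responds to each possible Player II move:
- W → Player 1 plays B (best of -3, 0, 2); Player II gets -9.
- X → Player 1 plays M (best of -3, 8, -2); Player II gets -7.
- Y → Player 1 plays M (best of -5, 6, -4); Player II gets 5.
- Z → Player 1 plays M (best of -1, 8, 0); Player II gets 6.
Among -9, -7, 5, 6, the best is 6 at Z. Subgame-perfect outcome: (M, Z) with payoffs (8, 6).
Under simultaneous play:
Player 1's best replies: W→B; X→M; Y→M; Z→M.
Player II's best replies: T→W; M→Z; B→Z.
The unique mutual best reply is (M, Z), giving (8, 6).
Player 1 earns 8 sequentially versus 8 at the Nash outcome: unchanged.

unchanged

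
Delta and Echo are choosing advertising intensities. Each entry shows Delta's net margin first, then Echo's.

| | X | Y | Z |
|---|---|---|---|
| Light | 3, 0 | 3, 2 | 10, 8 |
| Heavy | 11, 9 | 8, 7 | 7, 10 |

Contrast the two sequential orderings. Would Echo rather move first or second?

If Delta leads: Echo's best replies are Light→Z, Heavy→Z; Delta's induced payoffs 10, 7; outcome (Light, Z), payoffs (10, 8).
If Echo leads: Delta's best replies are X→Heavy, Y→Heavy, Z→Light; Echo's induced payoffs 9, 7, 8; outcome (Heavy, X), payoffs (11, 9).
Echo gets 9 moving first and 8 moving second, so Echo prefers to move first.

first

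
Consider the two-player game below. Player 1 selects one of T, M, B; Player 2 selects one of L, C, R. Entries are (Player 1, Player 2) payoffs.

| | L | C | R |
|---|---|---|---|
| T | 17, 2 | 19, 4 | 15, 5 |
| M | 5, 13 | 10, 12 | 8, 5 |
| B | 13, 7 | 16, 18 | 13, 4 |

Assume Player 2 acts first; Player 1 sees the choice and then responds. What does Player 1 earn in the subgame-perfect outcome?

15

Backward induction with Player 2 moving first.
- L: Player 1 compares 17, 5, 13 and picks T; Player 2 would get 2.
- C: Player 1 compares 19, 10, 16 and picks T; Player 2 would get 4.
- R: Player 1 compares 15, 8, 13 and picks T; Player 2 would get 5.
Among 2, 4, 5, the best is 5 at R. Subgame-perfect outcome: (T, R) with payoffs (15, 5).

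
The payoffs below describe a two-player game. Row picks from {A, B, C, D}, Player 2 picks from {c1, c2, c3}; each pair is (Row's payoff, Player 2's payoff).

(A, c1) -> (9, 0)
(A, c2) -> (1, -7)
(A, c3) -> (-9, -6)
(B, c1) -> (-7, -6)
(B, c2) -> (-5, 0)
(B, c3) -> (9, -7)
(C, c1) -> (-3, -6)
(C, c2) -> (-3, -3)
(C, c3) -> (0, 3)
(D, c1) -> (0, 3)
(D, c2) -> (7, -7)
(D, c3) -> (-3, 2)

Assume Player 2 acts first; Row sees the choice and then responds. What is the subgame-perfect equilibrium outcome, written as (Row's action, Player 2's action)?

Work backward from Row's decision.
- c1 → Row plays A (best of 9, -7, -3, 0); Player 2 gets 0.
- c2 → Row plays D (best of 1, -5, -3, 7); Player 2 gets -7.
- c3 → Row plays B (best of -9, 9, 0, -3); Player 2 gets -7.
Among 0, -7, -7, the best is 0 at c1. Subgame-perfect outcome: (A, c1) with payoffs (9, 0).

(A, c1)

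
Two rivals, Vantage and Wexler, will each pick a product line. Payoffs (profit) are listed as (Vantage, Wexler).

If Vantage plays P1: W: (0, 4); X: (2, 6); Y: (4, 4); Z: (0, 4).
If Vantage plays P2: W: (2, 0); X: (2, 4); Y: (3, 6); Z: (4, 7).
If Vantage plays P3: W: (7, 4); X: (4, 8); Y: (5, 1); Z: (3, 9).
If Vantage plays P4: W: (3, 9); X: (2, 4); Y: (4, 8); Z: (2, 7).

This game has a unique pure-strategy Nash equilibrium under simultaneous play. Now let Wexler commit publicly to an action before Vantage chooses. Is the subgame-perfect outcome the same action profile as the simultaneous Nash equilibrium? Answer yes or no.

Backward induction with Wexler moving first.
- W → Vantage plays P3 (best of 0, 2, 7, 3); Wexler gets 4.
- X → Vantage plays P3 (best of 2, 2, 4, 2); Wexler gets 8.
- Y → Vantage plays P3 (best of 4, 3, 5, 4); Wexler gets 1.
- Z → Vantage plays P2 (best of 0, 4, 3, 2); Wexler gets 7.
Maximizing over 4, 8, 1, 7, Wexler chooses X. Subgame-perfect outcome: (P3, X) with payoffs (4, 8).
For the simultaneous game, intersect best replies.
Vantage's best replies: W→P3; X→P3; Y→P3; Z→P2.
Wexler's best replies: P1→X; P2→Z; P3→Z; P4→W.
Only (P2, Z) has each player best-responding; Nash payoffs (4, 7).
Sequential outcome (P3, X) differs from the Nash profile (P2, Z).

no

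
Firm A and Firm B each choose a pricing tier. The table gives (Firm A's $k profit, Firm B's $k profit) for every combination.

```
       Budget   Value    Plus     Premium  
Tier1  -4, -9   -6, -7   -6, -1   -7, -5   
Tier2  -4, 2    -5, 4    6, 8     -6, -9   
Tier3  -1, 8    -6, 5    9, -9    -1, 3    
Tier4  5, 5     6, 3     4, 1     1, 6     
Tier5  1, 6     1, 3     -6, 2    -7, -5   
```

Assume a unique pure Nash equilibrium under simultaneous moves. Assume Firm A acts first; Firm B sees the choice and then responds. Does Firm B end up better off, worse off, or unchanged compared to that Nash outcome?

Solve by backward induction (Firm A leads).
- Tier1: Firm B compares -9, -7, -1, -5 and picks Plus; Firm A would get -6.
- Tier2: Firm B compares 2, 4, 8, -9 and picks Plus; Firm A would get 6.
- Tier3: Firm B compares 8, 5, -9, 3 and picks Budget; Firm A would get -1.
- Tier4: Firm B compares 5, 3, 1, 6 and picks Premium; Firm A would get 1.
- Tier5: Firm B compares 6, 3, 2, -5 and picks Budget; Firm A would get 1.
Maximizing over -6, 6, -1, 1, 1, Firm A chooses Tier2. Subgame-perfect outcome: (Tier2, Plus) with payoffs (6, 8).
For the simultaneous game, intersect best replies.
Firm A's best replies: Budget→Tier4; Value→Tier4; Plus→Tier3; Premium→Tier4.
Firm B's best replies: Tier1→Plus; Tier2→Plus; Tier3→Budget; Tier4→Premium; Tier5→Budget.
The unique mutual best reply is (Tier4, Premium), giving (1, 6).
Firm B earns 8 sequentially versus 6 at the Nash outcome: better off.

better off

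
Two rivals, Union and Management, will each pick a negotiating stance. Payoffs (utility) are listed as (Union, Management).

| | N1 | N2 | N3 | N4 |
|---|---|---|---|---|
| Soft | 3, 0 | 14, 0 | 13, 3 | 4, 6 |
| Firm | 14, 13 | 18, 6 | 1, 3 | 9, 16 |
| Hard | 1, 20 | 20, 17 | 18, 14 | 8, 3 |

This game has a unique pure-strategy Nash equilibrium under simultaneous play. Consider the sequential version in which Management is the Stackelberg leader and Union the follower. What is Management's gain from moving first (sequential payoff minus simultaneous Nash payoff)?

1

Union best-responds to each possible Management move:
- N1 → Union plays Firm (best of 3, 14, 1); Management gets 13.
- N2 → Union plays Hard (best of 14, 18, 20); Management gets 17.
- N3 → Union plays Hard (best of 13, 1, 18); Management gets 14.
- N4 → Union plays Firm (best of 4, 9, 8); Management gets 16.
Among 13, 17, 14, 16, the best is 17 at N2. Subgame-perfect outcome: (Hard, N2) with payoffs (20, 17).
Now find the simultaneous Nash equilibrium.
Union's best replies: N1→Firm; N2→Hard; N3→Hard; N4→Firm.
Management's best replies: Soft→N4; Firm→N4; Hard→N1.
The unique mutual best reply is (Firm, N4), giving (9, 16).
Management's commitment gain: 17 − 16 = 1.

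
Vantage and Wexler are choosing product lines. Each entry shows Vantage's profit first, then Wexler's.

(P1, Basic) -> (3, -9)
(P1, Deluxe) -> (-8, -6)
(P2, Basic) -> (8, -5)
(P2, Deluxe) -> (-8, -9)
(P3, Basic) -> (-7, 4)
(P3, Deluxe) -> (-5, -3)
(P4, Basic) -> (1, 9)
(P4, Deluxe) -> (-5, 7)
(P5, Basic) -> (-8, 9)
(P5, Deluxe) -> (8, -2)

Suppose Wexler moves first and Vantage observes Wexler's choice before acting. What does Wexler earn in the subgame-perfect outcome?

Vantage best-responds to each possible Wexler move:
- Basic → Vantage plays P2 (best of 3, 8, -7, 1, -8); Wexler gets -5.
- Deluxe → Vantage plays P5 (best of -8, -8, -5, -5, 8); Wexler gets -2.
Wexler's induced payoffs are -5, -2, so Wexler commits to Deluxe. Subgame-perfect outcome: (P5, Deluxe) with payoffs (8, -2).

-2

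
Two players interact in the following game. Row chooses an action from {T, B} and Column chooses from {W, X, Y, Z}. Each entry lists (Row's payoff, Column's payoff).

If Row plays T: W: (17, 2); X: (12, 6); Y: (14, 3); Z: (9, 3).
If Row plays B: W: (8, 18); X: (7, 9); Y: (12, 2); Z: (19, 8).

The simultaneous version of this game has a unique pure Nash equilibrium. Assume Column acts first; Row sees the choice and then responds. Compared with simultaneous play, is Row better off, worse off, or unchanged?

better off

Solve by backward induction (Column leads).
- W: BR = T, leader payoff 2.
- X: BR = T, leader payoff 6.
- Y: BR = T, leader payoff 3.
- Z: BR = B, leader payoff 8.
Among 2, 6, 3, 8, the best is 8 at Z. Subgame-perfect outcome: (B, Z) with payoffs (19, 8).
Under simultaneous play:
Row's best replies: W→T; X→T; Y→T; Z→B.
Column's best replies: T→X; B→W.
Only (T, X) has each player best-responding; Nash payoffs (12, 6).
Row earns 19 sequentially versus 12 at the Nash outcome: better off.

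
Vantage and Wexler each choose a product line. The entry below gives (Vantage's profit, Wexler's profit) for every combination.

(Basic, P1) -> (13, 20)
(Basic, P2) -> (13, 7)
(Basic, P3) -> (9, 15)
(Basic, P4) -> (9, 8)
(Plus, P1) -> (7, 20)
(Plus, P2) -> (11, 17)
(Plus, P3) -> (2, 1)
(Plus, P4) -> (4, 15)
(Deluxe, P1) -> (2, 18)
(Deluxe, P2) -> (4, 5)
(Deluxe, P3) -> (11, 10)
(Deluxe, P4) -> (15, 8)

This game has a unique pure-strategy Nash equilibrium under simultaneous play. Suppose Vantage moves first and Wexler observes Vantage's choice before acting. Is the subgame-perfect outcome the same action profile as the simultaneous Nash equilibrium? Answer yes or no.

yes

Backward induction with Vantage moving first.
- Basic → Wexler plays P1 (best of 20, 7, 15, 8); Vantage gets 13.
- Plus → Wexler plays P1 (best of 20, 17, 1, 15); Vantage gets 7.
- Deluxe → Wexler plays P1 (best of 18, 5, 10, 8); Vantage gets 2.
Among 13, 7, 2, the best is 13 at Basic. Subgame-perfect outcome: (Basic, P1) with payoffs (13, 20).
Under simultaneous play:
Vantage's best replies: P1→Basic; P2→Basic; P3→Deluxe; P4→Deluxe.
Wexler's best replies: Basic→P1; Plus→P1; Deluxe→P1.
Only (Basic, P1) has each player best-responding; Nash payoffs (13, 20).
Sequential outcome (Basic, P1) coincides with the Nash profile (Basic, P1).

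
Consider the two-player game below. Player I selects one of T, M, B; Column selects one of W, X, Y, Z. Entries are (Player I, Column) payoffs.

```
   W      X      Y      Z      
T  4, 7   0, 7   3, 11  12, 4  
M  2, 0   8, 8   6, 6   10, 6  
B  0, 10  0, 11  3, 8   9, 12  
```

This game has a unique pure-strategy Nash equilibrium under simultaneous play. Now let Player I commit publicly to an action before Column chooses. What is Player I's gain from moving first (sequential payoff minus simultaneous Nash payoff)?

Solve by backward induction (Player I leads).
- T → Column plays Y (best of 7, 7, 11, 4); Player I gets 3.
- M → Column plays X (best of 0, 8, 6, 6); Player I gets 8.
- B → Column plays Z (best of 10, 11, 8, 12); Player I gets 9.
Maximizing over 3, 8, 9, Player I chooses B. Subgame-perfect outcome: (B, Z) with payoffs (9, 12).
For the simultaneous game, intersect best replies.
Player I's best replies: W→T; X→M; Y→M; Z→T.
Column's best replies: T→Y; M→X; B→Z.
Only (M, X) has each player best-responding; Nash payoffs (8, 8).
Player I's commitment gain: 9 − 8 = 1.

1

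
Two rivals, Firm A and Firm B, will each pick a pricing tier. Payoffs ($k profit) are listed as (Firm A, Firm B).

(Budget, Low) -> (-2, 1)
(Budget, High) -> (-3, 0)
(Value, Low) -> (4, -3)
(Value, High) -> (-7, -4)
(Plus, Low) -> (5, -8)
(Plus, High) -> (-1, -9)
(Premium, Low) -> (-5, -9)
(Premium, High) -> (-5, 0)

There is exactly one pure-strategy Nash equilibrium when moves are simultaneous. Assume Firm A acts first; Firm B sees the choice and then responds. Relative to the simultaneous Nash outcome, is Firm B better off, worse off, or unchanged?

Solve by backward induction (Firm A leads).
- Budget → Firm B plays Low (best of 1, 0); Firm A gets -2.
- Value → Firm B plays Low (best of -3, -4); Firm A gets 4.
- Plus → Firm B plays Low (best of -8, -9); Firm A gets 5.
- Premium → Firm B plays High (best of -9, 0); Firm A gets -5.
Firm A's induced payoffs are -2, 4, 5, -5, so Firm A commits to Plus. Subgame-perfect outcome: (Plus, Low) with payoffs (5, -8).
Now find the simultaneous Nash equilibrium.
Firm A's best replies: Low→Plus; High→Plus.
Firm B's best replies: Budget→Low; Value→Low; Plus→Low; Premium→High.
Only (Plus, Low) has each player best-responding; Nash payoffs (5, -8).
Firm B earns -8 sequentially versus -8 at the Nash outcome: unchanged.

unchanged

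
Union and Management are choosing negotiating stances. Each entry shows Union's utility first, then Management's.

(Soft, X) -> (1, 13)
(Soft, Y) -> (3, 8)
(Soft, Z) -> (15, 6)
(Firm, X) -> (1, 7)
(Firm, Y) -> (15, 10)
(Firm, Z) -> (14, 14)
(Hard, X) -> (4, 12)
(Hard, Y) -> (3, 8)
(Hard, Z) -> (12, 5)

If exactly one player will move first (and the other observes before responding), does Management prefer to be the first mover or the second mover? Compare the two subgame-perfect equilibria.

If Union leads: Management's best replies are Soft→X, Firm→Z, Hard→X; Union's induced payoffs 1, 14, 4; outcome (Firm, Z), payoffs (14, 14).
If Management leads: Union's best replies are X→Hard, Y→Firm, Z→Soft; Management's induced payoffs 12, 10, 6; outcome (Hard, X), payoffs (4, 12).
Management gets 12 moving first and 14 moving second, so Management prefers to move second.

second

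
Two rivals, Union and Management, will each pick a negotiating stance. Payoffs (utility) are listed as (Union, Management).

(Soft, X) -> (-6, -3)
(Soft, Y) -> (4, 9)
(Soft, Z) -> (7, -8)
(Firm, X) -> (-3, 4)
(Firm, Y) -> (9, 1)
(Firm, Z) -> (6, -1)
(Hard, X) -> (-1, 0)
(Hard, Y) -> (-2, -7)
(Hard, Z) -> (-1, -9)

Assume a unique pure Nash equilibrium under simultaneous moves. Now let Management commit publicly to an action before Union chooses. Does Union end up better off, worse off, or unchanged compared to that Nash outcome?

Solve by backward induction (Management leads).
- X: Union compares -6, -3, -1 and picks Hard; Management would get 0.
- Y: Union compares 4, 9, -2 and picks Firm; Management would get 1.
- Z: Union compares 7, 6, -1 and picks Soft; Management would get -8.
Maximizing over 0, 1, -8, Management chooses Y. Subgame-perfect outcome: (Firm, Y) with payoffs (9, 1).
For the simultaneous game, intersect best replies.
Union's best replies: X→Hard; Y→Firm; Z→Soft.
Management's best replies: Soft→Y; Firm→X; Hard→X.
Only (Hard, X) has each player best-responding; Nash payoffs (-1, 0).
Union earns 9 sequentially versus -1 at the Nash outcome: better off.

better off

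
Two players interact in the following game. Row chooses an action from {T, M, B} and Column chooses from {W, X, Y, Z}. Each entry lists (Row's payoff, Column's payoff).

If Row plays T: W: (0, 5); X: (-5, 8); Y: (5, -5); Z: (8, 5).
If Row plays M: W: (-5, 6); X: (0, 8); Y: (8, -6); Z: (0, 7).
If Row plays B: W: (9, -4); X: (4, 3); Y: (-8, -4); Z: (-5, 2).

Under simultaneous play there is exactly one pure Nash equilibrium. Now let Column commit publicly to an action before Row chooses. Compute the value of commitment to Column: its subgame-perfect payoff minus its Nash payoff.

2

Solve by backward induction (Column leads).
- W → Row plays B (best of 0, -5, 9); Column gets -4.
- X → Row plays B (best of -5, 0, 4); Column gets 3.
- Y → Row plays M (best of 5, 8, -8); Column gets -6.
- Z → Row plays T (best of 8, 0, -5); Column gets 5.
Among -4, 3, -6, 5, the best is 5 at Z. Subgame-perfect outcome: (T, Z) with payoffs (8, 5).
Under simultaneous play:
Row's best replies: W→B; X→B; Y→M; Z→T.
Column's best replies: T→X; M→X; B→X.
The unique mutual best reply is (B, X), giving (4, 3).
Column's commitment gain: 5 − 3 = 2.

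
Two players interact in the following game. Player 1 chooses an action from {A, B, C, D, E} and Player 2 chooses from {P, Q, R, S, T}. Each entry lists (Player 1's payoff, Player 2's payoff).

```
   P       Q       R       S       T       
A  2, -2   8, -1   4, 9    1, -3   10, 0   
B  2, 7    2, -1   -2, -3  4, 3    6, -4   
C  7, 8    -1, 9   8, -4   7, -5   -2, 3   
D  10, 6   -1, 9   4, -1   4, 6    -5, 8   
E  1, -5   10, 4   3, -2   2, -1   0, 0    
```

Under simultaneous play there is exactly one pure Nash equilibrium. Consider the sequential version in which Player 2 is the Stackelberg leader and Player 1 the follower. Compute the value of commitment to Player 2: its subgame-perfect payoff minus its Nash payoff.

2

Player 1 best-responds to each possible Player 2 move:
- P: BR = D, leader payoff 6.
- Q: BR = E, leader payoff 4.
- R: BR = C, leader payoff -4.
- S: BR = C, leader payoff -5.
- T: BR = A, leader payoff 0.
Maximizing over 6, 4, -4, -5, 0, Player 2 chooses P. Subgame-perfect outcome: (D, P) with payoffs (10, 6).
Under simultaneous play:
Player 1's best replies: P→D; Q→E; R→C; S→C; T→A.
Player 2's best replies: A→R; B→P; C→Q; D→Q; E→Q.
The unique mutual best reply is (E, Q), giving (10, 4).
Player 2's commitment gain: 6 − 4 = 2.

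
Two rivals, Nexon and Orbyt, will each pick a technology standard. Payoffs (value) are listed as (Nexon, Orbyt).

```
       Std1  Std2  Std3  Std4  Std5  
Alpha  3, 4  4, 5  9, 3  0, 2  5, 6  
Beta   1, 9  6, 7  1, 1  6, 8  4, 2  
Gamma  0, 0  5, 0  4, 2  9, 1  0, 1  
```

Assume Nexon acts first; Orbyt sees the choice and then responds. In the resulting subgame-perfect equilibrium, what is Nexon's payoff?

Work backward from Orbyt's decision.
- Alpha: Orbyt compares 4, 5, 3, 2, 6 and picks Std5; Nexon would get 5.
- Beta: Orbyt compares 9, 7, 1, 8, 2 and picks Std1; Nexon would get 1.
- Gamma: Orbyt compares 0, 0, 2, 1, 1 and picks Std3; Nexon would get 4.
Among 5, 1, 4, the best is 5 at Alpha. Subgame-perfect outcome: (Alpha, Std5) with payoffs (5, 6).

5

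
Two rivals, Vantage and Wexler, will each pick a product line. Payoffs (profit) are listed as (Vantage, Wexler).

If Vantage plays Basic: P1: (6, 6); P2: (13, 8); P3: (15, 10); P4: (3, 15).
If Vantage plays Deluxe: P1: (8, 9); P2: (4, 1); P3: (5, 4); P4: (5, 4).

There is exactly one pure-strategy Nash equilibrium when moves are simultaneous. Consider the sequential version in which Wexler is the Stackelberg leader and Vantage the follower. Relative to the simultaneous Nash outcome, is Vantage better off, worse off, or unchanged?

better off

Work backward from Vantage's decision.
- P1: Vantage compares 6, 8 and picks Deluxe; Wexler would get 9.
- P2: Vantage compares 13, 4 and picks Basic; Wexler would get 8.
- P3: Vantage compares 15, 5 and picks Basic; Wexler would get 10.
- P4: Vantage compares 3, 5 and picks Deluxe; Wexler would get 4.
Among 9, 8, 10, 4, the best is 10 at P3. Subgame-perfect outcome: (Basic, P3) with payoffs (15, 10).
Under simultaneous play:
Vantage's best replies: P1→Deluxe; P2→Basic; P3→Basic; P4→Deluxe.
Wexler's best replies: Basic→P4; Deluxe→P1.
The unique mutual best reply is (Deluxe, P1), giving (8, 9).
Vantage earns 15 sequentially versus 8 at the Nash outcome: better off.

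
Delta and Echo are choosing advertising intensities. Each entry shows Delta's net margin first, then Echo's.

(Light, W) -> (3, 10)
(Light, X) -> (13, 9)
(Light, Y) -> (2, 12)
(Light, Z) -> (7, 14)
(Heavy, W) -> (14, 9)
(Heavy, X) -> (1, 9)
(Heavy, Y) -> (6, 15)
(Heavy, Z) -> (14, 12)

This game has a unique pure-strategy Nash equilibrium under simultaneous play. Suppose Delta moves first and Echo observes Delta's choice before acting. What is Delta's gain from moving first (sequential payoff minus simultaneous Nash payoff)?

1

Solve by backward induction (Delta leads).
- Light: Echo compares 10, 9, 12, 14 and picks Z; Delta would get 7.
- Heavy: Echo compares 9, 9, 15, 12 and picks Y; Delta would get 6.
Among 7, 6, the best is 7 at Light. Subgame-perfect outcome: (Light, Z) with payoffs (7, 14).
For the simultaneous game, intersect best replies.
Delta's best replies: W→Heavy; X→Light; Y→Heavy; Z→Heavy.
Echo's best replies: Light→Z; Heavy→Y.
The unique mutual best reply is (Heavy, Y), giving (6, 15).
Delta's commitment gain: 7 − 6 = 1.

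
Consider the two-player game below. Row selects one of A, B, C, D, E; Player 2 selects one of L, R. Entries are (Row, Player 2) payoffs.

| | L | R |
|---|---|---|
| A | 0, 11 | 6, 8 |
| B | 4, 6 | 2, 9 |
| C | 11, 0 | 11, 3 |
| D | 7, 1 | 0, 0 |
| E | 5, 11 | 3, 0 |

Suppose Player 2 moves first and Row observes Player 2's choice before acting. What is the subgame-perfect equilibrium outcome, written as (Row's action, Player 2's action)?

(C, R)

Work backward from Row's decision.
- L: Row compares 0, 4, 11, 7, 5 and picks C; Player 2 would get 0.
- R: Row compares 6, 2, 11, 0, 3 and picks C; Player 2 would get 3.
Maximizing over 0, 3, Player 2 chooses R. Subgame-perfect outcome: (C, R) with payoffs (11, 3).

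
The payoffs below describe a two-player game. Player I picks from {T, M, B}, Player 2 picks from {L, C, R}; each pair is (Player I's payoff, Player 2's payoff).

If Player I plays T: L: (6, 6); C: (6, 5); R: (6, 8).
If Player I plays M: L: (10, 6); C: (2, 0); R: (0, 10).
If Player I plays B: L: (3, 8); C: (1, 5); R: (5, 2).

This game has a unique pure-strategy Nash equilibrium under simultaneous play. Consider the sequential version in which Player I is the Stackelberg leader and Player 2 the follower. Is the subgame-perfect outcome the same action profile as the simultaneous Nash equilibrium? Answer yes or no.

yes

Solve by backward induction (Player I leads).
- T: Player 2 compares 6, 5, 8 and picks R; Player I would get 6.
- M: Player 2 compares 6, 0, 10 and picks R; Player I would get 0.
- B: Player 2 compares 8, 5, 2 and picks L; Player I would get 3.
Among 6, 0, 3, the best is 6 at T. Subgame-perfect outcome: (T, R) with payoffs (6, 8).
For the simultaneous game, intersect best replies.
Player I's best replies: L→M; C→T; R→T.
Player 2's best replies: T→R; M→R; B→L.
Only (T, R) has each player best-responding; Nash payoffs (6, 8).
Sequential outcome (T, R) coincides with the Nash profile (T, R).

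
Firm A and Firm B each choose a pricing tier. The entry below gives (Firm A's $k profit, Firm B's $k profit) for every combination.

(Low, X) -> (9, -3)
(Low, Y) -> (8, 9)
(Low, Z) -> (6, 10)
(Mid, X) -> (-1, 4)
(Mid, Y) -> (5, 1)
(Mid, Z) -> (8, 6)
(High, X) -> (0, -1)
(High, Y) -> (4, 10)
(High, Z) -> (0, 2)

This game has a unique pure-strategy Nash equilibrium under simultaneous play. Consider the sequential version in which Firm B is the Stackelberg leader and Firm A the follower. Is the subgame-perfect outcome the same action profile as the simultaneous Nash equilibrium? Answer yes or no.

Work backward from Firm A's decision.
- X → Firm A plays Low (best of 9, -1, 0); Firm B gets -3.
- Y → Firm A plays Low (best of 8, 5, 4); Firm B gets 9.
- Z → Firm A plays Mid (best of 6, 8, 0); Firm B gets 6.
Maximizing over -3, 9, 6, Firm B chooses Y. Subgame-perfect outcome: (Low, Y) with payoffs (8, 9).
Under simultaneous play:
Firm A's best replies: X→Low; Y→Low; Z→Mid.
Firm B's best replies: Low→Z; Mid→Z; High→Y.
The unique mutual best reply is (Mid, Z), giving (8, 6).
Sequential outcome (Low, Y) differs from the Nash profile (Mid, Z).

no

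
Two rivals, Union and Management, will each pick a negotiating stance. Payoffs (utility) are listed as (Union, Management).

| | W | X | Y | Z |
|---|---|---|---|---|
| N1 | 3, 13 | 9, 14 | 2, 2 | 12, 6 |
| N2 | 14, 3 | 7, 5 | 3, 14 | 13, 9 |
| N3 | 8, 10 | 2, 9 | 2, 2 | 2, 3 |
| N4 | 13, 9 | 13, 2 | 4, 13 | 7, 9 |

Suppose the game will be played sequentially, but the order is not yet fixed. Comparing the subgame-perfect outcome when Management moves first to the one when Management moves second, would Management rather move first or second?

If Union leads: Management's best replies are N1→X, N2→Y, N3→W, N4→Y; Union's induced payoffs 9, 3, 8, 4; outcome (N1, X), payoffs (9, 14).
If Management leads: Union's best replies are W→N2, X→N4, Y→N4, Z→N2; Management's induced payoffs 3, 2, 13, 9; outcome (N4, Y), payoffs (4, 13).
Management gets 13 moving first and 14 moving second, so Management prefers to move second.

second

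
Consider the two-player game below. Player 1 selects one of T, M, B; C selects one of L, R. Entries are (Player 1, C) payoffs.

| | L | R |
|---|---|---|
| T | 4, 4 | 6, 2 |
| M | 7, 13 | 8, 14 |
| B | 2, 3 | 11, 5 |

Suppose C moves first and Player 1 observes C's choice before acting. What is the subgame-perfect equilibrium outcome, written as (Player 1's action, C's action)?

(M, L)

Backward induction with C moving first.
- L → Player 1 plays M (best of 4, 7, 2); C gets 13.
- R → Player 1 plays B (best of 6, 8, 11); C gets 5.
C's induced payoffs are 13, 5, so C commits to L. Subgame-perfect outcome: (M, L) with payoffs (7, 13).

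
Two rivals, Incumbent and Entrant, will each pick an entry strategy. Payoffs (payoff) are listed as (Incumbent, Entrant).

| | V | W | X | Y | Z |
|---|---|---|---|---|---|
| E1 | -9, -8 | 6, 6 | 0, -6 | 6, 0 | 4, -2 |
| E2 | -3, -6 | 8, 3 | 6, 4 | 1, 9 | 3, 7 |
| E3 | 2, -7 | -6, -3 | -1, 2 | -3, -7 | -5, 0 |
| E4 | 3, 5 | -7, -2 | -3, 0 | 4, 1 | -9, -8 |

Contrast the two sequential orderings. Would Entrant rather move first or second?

If Incumbent leads: Entrant's best replies are E1→W, E2→Y, E3→X, E4→V; Incumbent's induced payoffs 6, 1, -1, 3; outcome (E1, W), payoffs (6, 6).
If Entrant leads: Incumbent's best replies are V→E4, W→E2, X→E2, Y→E1, Z→E1; Entrant's induced payoffs 5, 3, 4, 0, -2; outcome (E4, V), payoffs (3, 5).
Entrant gets 5 moving first and 6 moving second, so Entrant prefers to move second.

second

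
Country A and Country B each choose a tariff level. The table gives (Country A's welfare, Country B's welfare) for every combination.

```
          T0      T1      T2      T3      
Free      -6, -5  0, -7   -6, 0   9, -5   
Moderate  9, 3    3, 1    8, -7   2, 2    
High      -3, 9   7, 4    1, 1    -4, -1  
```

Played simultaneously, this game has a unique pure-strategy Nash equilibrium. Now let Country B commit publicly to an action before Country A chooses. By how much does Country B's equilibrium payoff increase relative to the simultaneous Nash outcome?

Backward induction with Country B moving first.
- T0: BR = Moderate, leader payoff 3.
- T1: BR = High, leader payoff 4.
- T2: BR = Moderate, leader payoff -7.
- T3: BR = Free, leader payoff -5.
Among 3, 4, -7, -5, the best is 4 at T1. Subgame-perfect outcome: (High, T1) with payoffs (7, 4).
For the simultaneous game, intersect best replies.
Country A's best replies: T0→Moderate; T1→High; T2→Moderate; T3→Free.
Country B's best replies: Free→T2; Moderate→T0; High→T0.
The unique mutual best reply is (Moderate, T0), giving (9, 3).
Country B's commitment gain: 4 − 3 = 1.

1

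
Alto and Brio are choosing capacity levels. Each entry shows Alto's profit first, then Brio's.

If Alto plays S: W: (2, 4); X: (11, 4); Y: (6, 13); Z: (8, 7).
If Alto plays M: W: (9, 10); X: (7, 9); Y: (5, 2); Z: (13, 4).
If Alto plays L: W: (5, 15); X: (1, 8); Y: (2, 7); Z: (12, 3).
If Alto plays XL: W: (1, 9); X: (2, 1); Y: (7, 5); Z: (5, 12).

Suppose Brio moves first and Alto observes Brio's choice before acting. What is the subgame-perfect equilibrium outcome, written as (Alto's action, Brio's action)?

(M, W)

Alto best-responds to each possible Brio move:
- W: Alto compares 2, 9, 5, 1 and picks M; Brio would get 10.
- X: Alto compares 11, 7, 1, 2 and picks S; Brio would get 4.
- Y: Alto compares 6, 5, 2, 7 and picks XL; Brio would get 5.
- Z: Alto compares 8, 13, 12, 5 and picks M; Brio would get 4.
Brio's induced payoffs are 10, 4, 5, 4, so Brio commits to W. Subgame-perfect outcome: (M, W) with payoffs (9, 10).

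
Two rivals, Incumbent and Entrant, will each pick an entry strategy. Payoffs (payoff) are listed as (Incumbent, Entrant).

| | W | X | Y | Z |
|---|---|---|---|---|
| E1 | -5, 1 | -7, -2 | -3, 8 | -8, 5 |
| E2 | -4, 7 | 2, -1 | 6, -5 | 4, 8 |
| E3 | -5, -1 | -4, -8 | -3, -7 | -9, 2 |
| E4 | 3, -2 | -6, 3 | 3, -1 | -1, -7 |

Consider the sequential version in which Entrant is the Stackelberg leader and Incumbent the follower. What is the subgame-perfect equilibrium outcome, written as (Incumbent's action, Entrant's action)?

(E2, Z)

Backward induction with Entrant moving first.
- W → Incumbent plays E4 (best of -5, -4, -5, 3); Entrant gets -2.
- X → Incumbent plays E2 (best of -7, 2, -4, -6); Entrant gets -1.
- Y → Incumbent plays E2 (best of -3, 6, -3, 3); Entrant gets -5.
- Z → Incumbent plays E2 (best of -8, 4, -9, -1); Entrant gets 8.
Maximizing over -2, -1, -5, 8, Entrant chooses Z. Subgame-perfect outcome: (E2, Z) with payoffs (4, 8).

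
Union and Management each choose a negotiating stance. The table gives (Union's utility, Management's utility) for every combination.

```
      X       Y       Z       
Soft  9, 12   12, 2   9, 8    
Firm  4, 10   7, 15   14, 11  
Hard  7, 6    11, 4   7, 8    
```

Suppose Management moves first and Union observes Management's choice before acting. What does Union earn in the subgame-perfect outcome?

9

Union best-responds to each possible Management move:
- X: BR = Soft, leader payoff 12.
- Y: BR = Soft, leader payoff 2.
- Z: BR = Firm, leader payoff 11.
Among 12, 2, 11, the best is 12 at X. Subgame-perfect outcome: (Soft, X) with payoffs (9, 12).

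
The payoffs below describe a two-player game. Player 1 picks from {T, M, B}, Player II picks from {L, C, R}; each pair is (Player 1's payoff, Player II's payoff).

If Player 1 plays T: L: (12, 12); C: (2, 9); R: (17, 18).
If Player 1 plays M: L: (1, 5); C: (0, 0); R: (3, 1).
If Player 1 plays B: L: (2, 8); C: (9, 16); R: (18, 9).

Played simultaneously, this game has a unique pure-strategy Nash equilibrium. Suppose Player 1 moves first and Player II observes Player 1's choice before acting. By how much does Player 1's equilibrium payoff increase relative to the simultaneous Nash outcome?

8

Work backward from Player II's decision.
- T → Player II plays R (best of 12, 9, 18); Player 1 gets 17.
- M → Player II plays L (best of 5, 0, 1); Player 1 gets 1.
- B → Player II plays C (best of 8, 16, 9); Player 1 gets 9.
Among 17, 1, 9, the best is 17 at T. Subgame-perfect outcome: (T, R) with payoffs (17, 18).
Under simultaneous play:
Player 1's best replies: L→T; C→B; R→B.
Player II's best replies: T→R; M→L; B→C.
Only (B, C) has each player best-responding; Nash payoffs (9, 16).
Player 1's commitment gain: 17 − 9 = 8.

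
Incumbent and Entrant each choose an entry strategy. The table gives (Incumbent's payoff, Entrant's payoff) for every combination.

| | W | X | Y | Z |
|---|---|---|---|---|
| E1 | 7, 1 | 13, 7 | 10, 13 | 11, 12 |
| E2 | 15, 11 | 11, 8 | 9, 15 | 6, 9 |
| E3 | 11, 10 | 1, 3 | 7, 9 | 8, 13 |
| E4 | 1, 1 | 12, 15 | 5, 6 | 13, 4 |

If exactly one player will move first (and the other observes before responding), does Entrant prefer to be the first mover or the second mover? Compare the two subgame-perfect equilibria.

If Incumbent leads: Entrant's best replies are E1→Y, E2→Y, E3→Z, E4→X; Incumbent's induced payoffs 10, 9, 8, 12; outcome (E4, X), payoffs (12, 15).
If Entrant leads: Incumbent's best replies are W→E2, X→E1, Y→E1, Z→E4; Entrant's induced payoffs 11, 7, 13, 4; outcome (E1, Y), payoffs (10, 13).
Entrant gets 13 moving first and 15 moving second, so Entrant prefers to move second.

second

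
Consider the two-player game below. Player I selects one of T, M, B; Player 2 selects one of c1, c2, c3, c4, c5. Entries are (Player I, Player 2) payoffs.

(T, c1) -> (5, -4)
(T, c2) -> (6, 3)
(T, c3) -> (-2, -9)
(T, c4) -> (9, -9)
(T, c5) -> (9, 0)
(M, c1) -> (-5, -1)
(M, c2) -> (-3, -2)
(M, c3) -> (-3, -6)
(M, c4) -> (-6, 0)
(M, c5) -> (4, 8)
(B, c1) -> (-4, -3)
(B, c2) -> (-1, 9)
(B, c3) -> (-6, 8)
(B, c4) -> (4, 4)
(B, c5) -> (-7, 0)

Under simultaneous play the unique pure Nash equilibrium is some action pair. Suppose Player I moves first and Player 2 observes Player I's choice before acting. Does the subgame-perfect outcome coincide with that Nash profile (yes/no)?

yes

Solve by backward induction (Player I leads).
- T → Player 2 plays c2 (best of -4, 3, -9, -9, 0); Player I gets 6.
- M → Player 2 plays c5 (best of -1, -2, -6, 0, 8); Player I gets 4.
- B → Player 2 plays c2 (best of -3, 9, 8, 4, 0); Player I gets -1.
Among 6, 4, -1, the best is 6 at T. Subgame-perfect outcome: (T, c2) with payoffs (6, 3).
For the simultaneous game, intersect best replies.
Player I's best replies: c1→T; c2→T; c3→T; c4→T; c5→T.
Player 2's best replies: T→c2; M→c5; B→c2.
Only (T, c2) has each player best-responding; Nash payoffs (6, 3).
Sequential outcome (T, c2) coincides with the Nash profile (T, c2).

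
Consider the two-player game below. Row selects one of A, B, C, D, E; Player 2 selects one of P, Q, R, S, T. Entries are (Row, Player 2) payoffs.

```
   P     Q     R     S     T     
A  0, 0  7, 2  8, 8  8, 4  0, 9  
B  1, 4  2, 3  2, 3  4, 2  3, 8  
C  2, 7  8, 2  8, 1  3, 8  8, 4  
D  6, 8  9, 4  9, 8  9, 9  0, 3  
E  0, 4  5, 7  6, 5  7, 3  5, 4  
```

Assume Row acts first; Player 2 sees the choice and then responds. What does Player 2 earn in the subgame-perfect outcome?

9

Work backward from Player 2's decision.
- A: BR = T, leader payoff 0.
- B: BR = T, leader payoff 3.
- C: BR = S, leader payoff 3.
- D: BR = S, leader payoff 9.
- E: BR = Q, leader payoff 5.
Among 0, 3, 3, 9, 5, the best is 9 at D. Subgame-perfect outcome: (D, S) with payoffs (9, 9).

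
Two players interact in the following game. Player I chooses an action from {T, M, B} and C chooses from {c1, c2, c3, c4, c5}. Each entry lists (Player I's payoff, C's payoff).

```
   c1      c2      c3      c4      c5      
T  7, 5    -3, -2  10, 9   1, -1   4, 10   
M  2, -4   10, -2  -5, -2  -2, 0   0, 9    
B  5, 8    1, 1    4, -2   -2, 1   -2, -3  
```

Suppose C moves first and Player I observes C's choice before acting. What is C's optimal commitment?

c5

Work backward from Player I's decision.
- c1 → Player I plays T (best of 7, 2, 5); C gets 5.
- c2 → Player I plays M (best of -3, 10, 1); C gets -2.
- c3 → Player I plays T (best of 10, -5, 4); C gets 9.
- c4 → Player I plays T (best of 1, -2, -2); C gets -1.
- c5 → Player I plays T (best of 4, 0, -2); C gets 10.
C's induced payoffs are 5, -2, 9, -1, 10, so C commits to c5. Subgame-perfect outcome: (T, c5) with payoffs (4, 10).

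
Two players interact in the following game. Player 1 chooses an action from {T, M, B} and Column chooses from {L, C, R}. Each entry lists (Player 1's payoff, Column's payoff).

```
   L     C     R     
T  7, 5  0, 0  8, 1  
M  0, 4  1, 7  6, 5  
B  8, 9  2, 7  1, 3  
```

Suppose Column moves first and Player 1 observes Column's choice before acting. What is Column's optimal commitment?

Backward induction with Column moving first.
- L → Player 1 plays B (best of 7, 0, 8); Column gets 9.
- C → Player 1 plays B (best of 0, 1, 2); Column gets 7.
- R → Player 1 plays T (best of 8, 6, 1); Column gets 1.
Column's induced payoffs are 9, 7, 1, so Column commits to L. Subgame-perfect outcome: (B, L) with payoffs (8, 9).

L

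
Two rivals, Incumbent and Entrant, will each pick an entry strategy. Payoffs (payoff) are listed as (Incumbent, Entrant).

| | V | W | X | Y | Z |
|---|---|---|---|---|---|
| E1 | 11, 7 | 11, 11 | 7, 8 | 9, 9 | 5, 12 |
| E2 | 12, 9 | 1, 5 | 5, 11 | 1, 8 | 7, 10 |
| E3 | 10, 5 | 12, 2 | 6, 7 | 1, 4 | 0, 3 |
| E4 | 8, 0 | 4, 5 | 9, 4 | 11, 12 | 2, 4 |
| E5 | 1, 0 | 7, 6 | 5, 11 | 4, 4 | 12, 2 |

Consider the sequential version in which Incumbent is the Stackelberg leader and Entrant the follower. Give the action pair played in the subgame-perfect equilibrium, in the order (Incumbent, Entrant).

(E4, Y)

Work backward from Entrant's decision.
- E1 → Entrant plays Z (best of 7, 11, 8, 9, 12); Incumbent gets 5.
- E2 → Entrant plays X (best of 9, 5, 11, 8, 10); Incumbent gets 5.
- E3 → Entrant plays X (best of 5, 2, 7, 4, 3); Incumbent gets 6.
- E4 → Entrant plays Y (best of 0, 5, 4, 12, 4); Incumbent gets 11.
- E5 → Entrant plays X (best of 0, 6, 11, 4, 2); Incumbent gets 5.
Among 5, 5, 6, 11, 5, the best is 11 at E4. Subgame-perfect outcome: (E4, Y) with payoffs (11, 12).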